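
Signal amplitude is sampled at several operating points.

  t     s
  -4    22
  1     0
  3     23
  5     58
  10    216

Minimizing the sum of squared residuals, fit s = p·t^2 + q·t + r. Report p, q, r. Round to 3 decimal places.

Normal-equation sums: Σt^2·t^2 = 10963, Σt^2·t = 1089, Σt^2 = 151, Σt·t = 151, Σt = 15, Σ1 = 5.
For Mᵀs: Σt^2·s = 23609, Σt·s = 2431, Σs = 319.
So MᵀM·[p, q, r]ᵀ = Mᵀs: [[10963, 1089, 151]; [1089, 151, 15]; [151, 15, 5]]·[p, q, r]ᵀ = [23609, 2431, 319]ᵀ.
Inverting the 3×3 Gram matrix, [p, q, r]ᵀ = [12828/6467, 686875/342751, -725608/342751]ᵀ.

p = 1.984, q = 2.004, r = -2.117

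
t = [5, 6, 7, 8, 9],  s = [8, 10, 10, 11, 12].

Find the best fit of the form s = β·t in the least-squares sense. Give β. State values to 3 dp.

Forming MᵀM = [[255]] and Mᵀs = [366]ᵀ gives MᵀM·[β]ᵀ = Mᵀs.
Hence β = 366 / 255 ≈ 1.43529.

β = 1.435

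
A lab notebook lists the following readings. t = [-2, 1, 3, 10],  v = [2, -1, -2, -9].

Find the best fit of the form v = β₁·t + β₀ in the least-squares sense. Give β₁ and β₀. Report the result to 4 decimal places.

Compute the Gram sums: Σt·t = 114, Σt = 12, Σ1 = 4.
Right-hand side: Σt·v = -101, Σv = -10.
XᵀX·[β₁, β₀]ᵀ = Xᵀv becomes [[114, 12]; [12, 4]]·[β₁, β₀]ᵀ = [-101, -10]ᵀ.
Determinant 114·4 − 12² = 312.
β₁ = ((-101)·4 − 12·(-10))/312 = -71/78; β₀ = (114·(-10) − 12·(-101))/312 = 3/13.

β₁ = -0.9103, β₀ = 0.2308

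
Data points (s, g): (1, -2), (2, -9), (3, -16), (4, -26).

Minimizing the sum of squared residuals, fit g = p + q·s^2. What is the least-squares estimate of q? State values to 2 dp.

q = -1.55

From the data, Σ1 = 4, Σs^2 = 30, Σs^2·s^2 = 354.
Right-hand side: Σg = -53, Σs^2·g = -598.
Normal equations: [[4, 30]; [30, 354]]·[p, q]ᵀ = [-53, -598]ᵀ.
Δ = 4·354 − 30² = 516.
p = ((-53)·354 − 30·(-598))/516 = -137/86; q = (4·(-598) − 30·(-53))/516 = -401/258.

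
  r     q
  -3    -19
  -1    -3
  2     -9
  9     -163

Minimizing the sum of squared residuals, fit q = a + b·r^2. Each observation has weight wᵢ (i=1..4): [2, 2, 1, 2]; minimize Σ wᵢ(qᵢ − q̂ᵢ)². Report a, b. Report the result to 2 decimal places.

Sums needed: Σwᵢ·1 = 7, Σwᵢ·r^2 = 186, Σwᵢ·r^2·r^2 = 13302.
And Σwᵢ·q = -379, Σwᵢ·r^2·q = -26790.
Normal equations: [[7, 186]; [186, 13302]]·[a, b]ᵀ = [-379, -26790]ᵀ.
Eliminating b: 13302·(row 1) − 186·(row 2) gives 58518·a = 13302·(-379) − 186·(-26790) = -58518, so a = -1.
Then b = ((-26790) − 186·(-1))/13302 = -2.

a = -1.00, b = -2.00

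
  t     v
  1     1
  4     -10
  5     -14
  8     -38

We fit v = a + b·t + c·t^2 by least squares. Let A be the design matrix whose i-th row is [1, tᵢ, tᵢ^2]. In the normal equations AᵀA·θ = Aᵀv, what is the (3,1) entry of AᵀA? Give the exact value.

106

Row 3 ↔ basis t^2, column 1 ↔ basis 1, so (AᵀA)_{3,1} = Σᵢ t^2 = (1)·(1) + (16)·(1) + (25)·(1) + (64)·(1) = 106.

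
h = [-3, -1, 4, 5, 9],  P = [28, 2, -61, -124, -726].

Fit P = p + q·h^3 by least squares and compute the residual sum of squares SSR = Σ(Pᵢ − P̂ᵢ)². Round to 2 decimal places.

The normal equations are: 5·p + 890·q = -881;  890·p + 551892·q = -549416.
Eliminating q: 551892·(row 1) − 890·(row 2) gives 1967360·p = 551892·(-881) − 890·(-549416) = 2763388, so p = 690847/491840.
Then q = ((-549416) − 890·(690847/491840))/551892 = -196299/196736.
Residuals: -339019/983680, -395829/983680, 714753/491840, -12663/18560, -811/33920; SSR = 1405987/491840.

SSR = 2.86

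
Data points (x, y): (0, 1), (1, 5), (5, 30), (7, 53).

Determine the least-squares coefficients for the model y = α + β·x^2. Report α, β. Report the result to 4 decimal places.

α = 2.7770, β = 1.0386

Compute the Gram sums: Σ1 = 4, Σx^2 = 75, Σx^2·x^2 = 3027.
And Σy = 89, Σx^2·y = 3352.
So AᵀA·[α, β]ᵀ = Aᵀy: [[4, 75]; [75, 3027]]·[α, β]ᵀ = [89, 3352]ᵀ.
Determinant 4·3027 − 75² = 6483.
α = (89·3027 − 75·3352)/6483 = 6001/2161; β = (4·3352 − 75·89)/6483 = 6733/6483.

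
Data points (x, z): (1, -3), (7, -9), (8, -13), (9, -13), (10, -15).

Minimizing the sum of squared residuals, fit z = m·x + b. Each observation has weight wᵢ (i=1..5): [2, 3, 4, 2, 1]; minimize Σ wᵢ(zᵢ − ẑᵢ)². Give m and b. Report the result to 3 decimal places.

m = -1.329, b = -1.307

With design matrix A, AᵀWA = [[667, 83]; [83, 12]] and AᵀWz = [-995, -126]ᵀ.
Eliminating b: 12·(row 1) − 83·(row 2) gives 1115·m = 12·(-995) − 83·(-126) = -1482, so m = -1482/1115.
Then b = ((-126) − 83·(-1482/1115))/12 = -1457/1115.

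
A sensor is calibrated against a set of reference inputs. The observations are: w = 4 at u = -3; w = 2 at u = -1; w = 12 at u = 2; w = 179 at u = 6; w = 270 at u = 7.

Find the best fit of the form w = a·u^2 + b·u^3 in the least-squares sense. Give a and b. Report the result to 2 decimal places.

a = 1.95, b = 0.51

Sums needed: Σu^2·u^2 = 3795, Σu^2·u^3 = 24371, Σu^3·u^3 = 165099.
And Σu^2·w = 19760, Σu^3·w = 131260.
So XᵀX·[a, b]ᵀ = Xᵀw: [[3795, 24371]; [24371, 165099]]·[a, b]ᵀ = [19760, 131260]ᵀ.
Eliminating b: 165099·(row 1) − 24371·(row 2) gives 32605064·a = 165099·19760 − 24371·131260 = 63418780, so a = 15854695/8151266.
Then b = (131260 − 24371·(15854695/8151266))/165099 = 4140185/8151266.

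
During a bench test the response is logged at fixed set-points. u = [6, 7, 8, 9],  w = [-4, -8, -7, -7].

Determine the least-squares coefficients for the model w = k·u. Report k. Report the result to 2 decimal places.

Sums needed: Σu·u = 230.
Moment sums: Σu·w = -199.
XᵀX·[k]ᵀ = Xᵀw becomes [[230]]·[k]ᵀ = [-199]ᵀ.
Hence k = -199 / 230 ≈ -0.865217.

k = -0.87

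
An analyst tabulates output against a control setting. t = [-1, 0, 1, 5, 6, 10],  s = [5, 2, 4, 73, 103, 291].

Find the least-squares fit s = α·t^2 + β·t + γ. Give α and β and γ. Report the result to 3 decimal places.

Normal-equation sums: Σt^2·t^2 = 11923, Σt^2·t = 1341, Σt^2 = 163, Σt·t = 163, Σt = 21, Σ1 = 6.
For Xᵀs: Σt^2·s = 34642, Σt·s = 3892, Σs = 478.
XᵀX·[α, β, γ]ᵀ = Xᵀs becomes [[11923, 1341, 163]; [1341, 163, 21]; [163, 21, 6]]·[α, β, γ]ᵀ = [34642, 3892, 478]ᵀ.
Inverting the 3×3 Gram matrix, [α, β, γ]ᵀ = [685507/231352, -165509/231352, 48423/28919]ᵀ.

α = 2.963, β = -0.715, γ = 1.674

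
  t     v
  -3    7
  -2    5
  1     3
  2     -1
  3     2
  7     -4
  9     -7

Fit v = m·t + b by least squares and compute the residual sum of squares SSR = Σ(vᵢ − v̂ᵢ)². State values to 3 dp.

SSR = 9.728

With design matrix X, XᵀX = [[157, 17]; [17, 7]] and Xᵀv = [-115, 5]ᵀ.
Eliminating b: 7·(row 1) − 17·(row 2) gives 810·m = 7·(-115) − 17·5 = -890, so m = -89/81.
Then b = (5 − 17·(-89/81))/7 = 274/81.
Residuals: 26/81, -47/81, 58/81, -59/27, 155/81, 25/81, -40/81; SSR = 788/81.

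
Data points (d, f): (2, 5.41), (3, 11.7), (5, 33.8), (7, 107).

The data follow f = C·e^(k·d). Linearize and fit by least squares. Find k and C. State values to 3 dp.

k = 0.584, C = 1.826

Taking logs, ln f = k·d + ln C, so regress ln f on d.
Σd = 17.0000, Σ(d)² = 87.0000, Σln f = 12.3411, Σd·ln f = 61.0674.
Equations: 87.0000·k + 17.0000·ln C = 61.0674;  17.0000·k + 4·ln C = 12.3411.
Solving (det = 59.0000): k = 0.58424, ln C = 0.60225, so C = exp(0.60225) = 1.82622.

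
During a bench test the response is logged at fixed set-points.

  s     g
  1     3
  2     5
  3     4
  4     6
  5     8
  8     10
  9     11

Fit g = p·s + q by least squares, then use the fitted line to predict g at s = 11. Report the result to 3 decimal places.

ĝ = 13.074

MᵀM·[p, q]ᵀ = Mᵀg reads: 200·p + 32·q = 268;  32·p + 7·q = 47.
Eliminating q: 7·(row 1) − 32·(row 2) gives 376·p = 7·268 − 32·47 = 372, so p = 93/94.
Then q = (47 − 32·(93/94))/7 = 103/47.
At s = 11: ĝ = (93/94)·(11) + (103/47)·(1) = 1229/94.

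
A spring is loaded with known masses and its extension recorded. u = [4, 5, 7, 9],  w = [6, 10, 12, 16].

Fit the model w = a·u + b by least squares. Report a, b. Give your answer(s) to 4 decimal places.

Sums needed: Σu·u = 171, Σu = 25, Σ1 = 4.
Moment sums: Σu·w = 302, Σw = 44.
Eliminating b: 4·(row 1) − 25·(row 2) gives 59·a = 4·302 − 25·44 = 108, so a = 108/59.
Then b = (44 − 25·(108/59))/4 = -26/59.

a = 1.8305, b = -0.4407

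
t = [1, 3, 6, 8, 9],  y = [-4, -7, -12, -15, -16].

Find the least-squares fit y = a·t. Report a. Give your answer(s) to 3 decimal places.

XᵀX·[a]ᵀ = Xᵀy reads: 191·a = -361.
Hence a = -361 / 191 ≈ -1.89005.

a = -1.890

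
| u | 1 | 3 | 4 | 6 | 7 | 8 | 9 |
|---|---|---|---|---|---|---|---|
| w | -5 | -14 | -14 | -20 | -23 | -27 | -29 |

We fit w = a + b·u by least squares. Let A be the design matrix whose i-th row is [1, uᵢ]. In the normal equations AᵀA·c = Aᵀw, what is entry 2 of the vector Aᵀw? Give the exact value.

Entry 2 ↔ basis u, so (Aᵀw)_{2} = Σᵢ (u)·wᵢ = (1)·(-5) + (3)·(-14) + (4)·(-14) + (6)·(-20) + (7)·(-23) + (8)·(-27) + (9)·(-29) = -861.

-861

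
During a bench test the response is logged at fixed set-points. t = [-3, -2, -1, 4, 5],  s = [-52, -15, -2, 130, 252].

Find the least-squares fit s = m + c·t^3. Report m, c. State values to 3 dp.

m = 1.203, c = 2.006

From the data, Σ1 = 5, Σt^3 = 153, Σt^3·t^3 = 20515.
And Σs = 313, Σt^3·s = 41346.
det = 5·20515 − 153² = 79166.
m = (313·20515 − 153·41346)/79166 = 95257/79166; c = (5·41346 − 153·313)/79166 = 158841/79166.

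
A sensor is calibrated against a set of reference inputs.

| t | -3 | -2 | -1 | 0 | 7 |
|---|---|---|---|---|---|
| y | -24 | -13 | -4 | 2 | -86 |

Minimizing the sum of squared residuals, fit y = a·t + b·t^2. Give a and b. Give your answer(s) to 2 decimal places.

Forming AᵀA = [[63, 307]; [307, 2499]] and Aᵀy = [-500, -4486]ᵀ gives AᵀA·[a, b]ᵀ = Aᵀy.
det = 63·2499 − 307² = 63188.
a = ((-500)·2499 − 307·(-4486))/63188 = 63851/31594; b = (63·(-4486) − 307·(-500))/63188 = -64559/31594.

a = 2.02, b = -2.04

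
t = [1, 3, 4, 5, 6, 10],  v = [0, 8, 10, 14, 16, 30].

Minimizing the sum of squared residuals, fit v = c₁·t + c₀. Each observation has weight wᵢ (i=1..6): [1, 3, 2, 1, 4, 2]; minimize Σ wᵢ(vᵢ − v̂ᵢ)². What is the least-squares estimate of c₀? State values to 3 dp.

From the data, Σwᵢ·t·t = 429, Σwᵢ·t = 67, Σwᵢ·1 = 13.
Right-hand side: Σwᵢ·t·v = 1206, Σwᵢ·v = 182.
Normal equations: [[429, 67]; [67, 13]]·[c₁, c₀]ᵀ = [1206, 182]ᵀ.
det = 429·13 − 67² = 1088.
c₁ = (1206·13 − 67·182)/1088 = 871/272; c₀ = (429·182 − 67·1206)/1088 = -681/272.

c₀ = -2.504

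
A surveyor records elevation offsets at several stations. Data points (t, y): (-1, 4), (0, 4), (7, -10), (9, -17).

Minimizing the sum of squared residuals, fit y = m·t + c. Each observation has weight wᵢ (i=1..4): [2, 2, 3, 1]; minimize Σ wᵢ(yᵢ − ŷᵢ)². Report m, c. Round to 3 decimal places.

Sums needed: Σwᵢ·t·t = 230, Σwᵢ·t = 28, Σwᵢ·1 = 8.
Right-hand side: Σwᵢ·t·y = -371, Σwᵢ·y = -31.
Determinant 230·8 − 28² = 1056.
m = ((-371)·8 − 28·(-31))/1056 = -175/88; c = (230·(-31) − 28·(-371))/1056 = 543/176.

m = -1.989, c = 3.085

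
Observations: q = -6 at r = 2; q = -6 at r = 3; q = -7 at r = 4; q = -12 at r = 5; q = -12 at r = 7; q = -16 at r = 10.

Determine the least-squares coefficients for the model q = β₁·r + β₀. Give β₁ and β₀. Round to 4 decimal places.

MᵀM·[β₁, β₀]ᵀ = Mᵀq reads: 203·β₁ + 31·β₀ = -362;  31·β₁ + 6·β₀ = -59.
Eliminating β₀: 6·(row 1) − 31·(row 2) gives 257·β₁ = 6·(-362) − 31·(-59) = -343, so β₁ = -343/257.
Then β₀ = ((-59) − 31·(-343/257))/6 = -755/257.

β₁ = -1.3346, β₀ = -2.9377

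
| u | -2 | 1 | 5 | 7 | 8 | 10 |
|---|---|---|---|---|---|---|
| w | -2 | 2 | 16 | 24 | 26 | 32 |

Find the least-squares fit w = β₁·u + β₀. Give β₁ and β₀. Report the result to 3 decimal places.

The normal system MᵀM·[β₁, β₀]ᵀ = Mᵀw is [[243, 29]; [29, 6]]·[β₁, β₀]ᵀ = [782, 98]ᵀ.
Eliminating β₀: 6·(row 1) − 29·(row 2) gives 617·β₁ = 6·782 − 29·98 = 1850, so β₁ = 1850/617.
Then β₀ = (98 − 29·(1850/617))/6 = 1136/617.

β₁ = 2.998, β₀ = 1.841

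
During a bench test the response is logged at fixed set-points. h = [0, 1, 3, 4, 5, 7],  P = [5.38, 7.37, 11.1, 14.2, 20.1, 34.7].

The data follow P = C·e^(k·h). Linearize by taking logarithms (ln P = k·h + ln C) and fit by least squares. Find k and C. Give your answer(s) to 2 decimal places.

k = 0.26, C = 5.35

Taking logs, ln P = k·h + ln C, so regress ln P on h.
Σh = 20.0000, Σ(h)² = 100.0000, Σln P = 15.2878, Σh·ln P = 59.6620.
Equations: 100.0000·k + 20.0000·ln C = 59.6620;  20.0000·k + 6·ln C = 15.2878.
Slope k = (n·Σh·ln P − Σh·Σln P)/(n·Σ(h)² − (Σh)²) = (6·59.6620 − 20.0000·15.2878)/200.0000 = 0.26108; ln C = (Σln P − k·Σh)/n = 1.67768, so C = exp(1.67768) = 5.35310.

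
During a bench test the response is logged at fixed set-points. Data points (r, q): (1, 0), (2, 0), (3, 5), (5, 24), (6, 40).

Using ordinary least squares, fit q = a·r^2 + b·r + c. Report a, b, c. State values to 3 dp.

From the data, Σr^2·r^2 = 2019, Σr^2·r = 377, Σr^2 = 75, Σr·r = 75, Σr = 17, Σ1 = 5.
And Σr^2·q = 2085, Σr·q = 375, Σq = 69.
Normal equations: [[2019, 377, 75]; [377, 75, 17]; [75, 17, 5]]·[a, b, c]ᵀ = [2085, 375, 69]ᵀ.
Inverting the 3×3 Gram matrix, [a, b, c]ᵀ = [291/154, -807/154, 36/11]ᵀ.

a = 1.890, b = -5.240, c = 3.273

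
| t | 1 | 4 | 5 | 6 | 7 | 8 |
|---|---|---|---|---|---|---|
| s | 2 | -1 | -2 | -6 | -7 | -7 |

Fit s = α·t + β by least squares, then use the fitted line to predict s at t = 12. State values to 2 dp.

ŝ = -13.36

The normal equations are: 191·α + 31·β = -153;  31·α + 6·β = -21.
(Σt·t = 191, Σt = 31, Σ1 = 6, Σt·s = -153, Σs = -21.)
Eliminating β: 6·(row 1) − 31·(row 2) gives 185·α = 6·(-153) − 31·(-21) = -267, so α = -267/185.
Then β = ((-21) − 31·(-267/185))/6 = 732/185.
At t = 12: ŝ = (-267/185)·(12) + (732/185)·(1) = -2472/185.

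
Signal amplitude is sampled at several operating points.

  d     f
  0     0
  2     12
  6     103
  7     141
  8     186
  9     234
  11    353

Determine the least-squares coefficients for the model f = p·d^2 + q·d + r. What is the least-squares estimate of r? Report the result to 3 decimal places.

r = 0.564

Normal-equation sums: Σd^2·d^2 = 29011, Σd^2·d = 3139, Σd^2 = 355, Σd·d = 355, Σd = 43, Σ1 = 7.
Right-hand side: Σd^2·f = 84236, Σd·f = 9106, Σf = 1029.
So XᵀX·[p, q, r]ᵀ = Xᵀf: [[29011, 3139, 355]; [3139, 355, 43]; [355, 43, 7]]·[p, q, r]ᵀ = [84236, 9106, 1029]ᵀ.
Row-reducing yields p = 1478/497, q = -4253/5964, r = 3365/5964.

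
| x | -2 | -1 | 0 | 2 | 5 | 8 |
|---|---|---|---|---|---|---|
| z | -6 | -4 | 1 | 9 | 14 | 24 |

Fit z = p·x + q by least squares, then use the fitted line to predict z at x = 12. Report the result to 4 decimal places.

ẑ = 36.0631

AᵀA·[p, q]ᵀ = Aᵀz reads: 98·p + 12·q = 296;  12·p + 6·q = 38.
Eliminating q: 6·(row 1) − 12·(row 2) gives 444·p = 6·296 − 12·38 = 1320, so p = 110/37.
Then q = (38 − 12·(110/37))/6 = 43/111.
At x = 12: ẑ = (110/37)·(12) + (43/111)·(1) = 4003/111.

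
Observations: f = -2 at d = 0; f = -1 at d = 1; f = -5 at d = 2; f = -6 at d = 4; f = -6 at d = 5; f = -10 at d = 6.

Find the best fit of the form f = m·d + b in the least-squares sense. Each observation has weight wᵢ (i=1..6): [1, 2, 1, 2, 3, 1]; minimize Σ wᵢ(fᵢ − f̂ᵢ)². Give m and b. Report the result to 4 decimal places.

m = -1.2045, b = -0.9252

The normal system MᵀWM·[m, b]ᵀ = MᵀWf is [[149, 33]; [33, 10]]·[m, b]ᵀ = [-210, -49]ᵀ.
Δ = 149·10 − 33² = 401.
m = ((-210)·10 − 33·(-49))/401 = -483/401; b = (149·(-49) − 33·(-210))/401 = -371/401.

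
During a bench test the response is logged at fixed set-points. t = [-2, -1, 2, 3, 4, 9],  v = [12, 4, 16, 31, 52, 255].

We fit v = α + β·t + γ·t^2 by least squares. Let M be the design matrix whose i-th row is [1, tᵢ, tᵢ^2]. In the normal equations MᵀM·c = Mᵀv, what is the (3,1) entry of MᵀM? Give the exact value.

115

Row 3 ↔ basis t^2, column 1 ↔ basis 1, so (MᵀM)_{3,1} = Σᵢ t^2 = (4)·(1) + (1)·(1) + (4)·(1) + (9)·(1) + (16)·(1) + (81)·(1) = 115.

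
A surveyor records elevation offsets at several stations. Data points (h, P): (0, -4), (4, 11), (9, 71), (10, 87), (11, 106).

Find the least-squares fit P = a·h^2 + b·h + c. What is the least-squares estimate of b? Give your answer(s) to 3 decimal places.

b = 0.347

With design matrix A, AᵀA = [[31458, 3124, 318]; [3124, 318, 34]; [318, 34, 5]] and AᵀP = [27453, 2719, 271]ᵀ.
Solving the 3×3 system (Gaussian elimination) gives a = 110791/125918, b = 43695/125918, c = -259339/62959.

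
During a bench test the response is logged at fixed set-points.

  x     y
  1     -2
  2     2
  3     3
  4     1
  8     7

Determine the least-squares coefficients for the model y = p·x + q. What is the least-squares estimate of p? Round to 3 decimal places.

Normal-equation sums: Σx·x = 94, Σx = 18, Σ1 = 5.
And Σx·y = 71, Σy = 11.
So AᵀA·[p, q]ᵀ = Aᵀy: [[94, 18]; [18, 5]]·[p, q]ᵀ = [71, 11]ᵀ.
Eliminating q: 5·(row 1) − 18·(row 2) gives 146·p = 5·71 − 18·11 = 157, so p = 157/146.
Then q = (11 − 18·(157/146))/5 = -122/73.

p = 1.075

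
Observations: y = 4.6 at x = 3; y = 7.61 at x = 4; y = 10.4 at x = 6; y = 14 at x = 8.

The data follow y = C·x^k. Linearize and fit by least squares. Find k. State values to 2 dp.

k = 1.08

With ln yᵢ as the transformed response and ln xᵢ as the regressor:
AᵀA = [[10.6632, 6.3561]; [6.3561, 4]], rhs = [14.1737, 8.5364]ᵀ  (here Σln x = 6.3561, Σ(ln x)² = 10.6632, Σln y = 8.5364, Σln x·ln y = 14.1737).
Δ = 10.6632·4 − (6.3561)² = 2.2529; k = (14.1737·4 − 6.3561·8.5364)/2.2529 = 1.08157, ln C = (10.6632·8.5364 − 6.3561·14.1737)/2.2529 = 0.41546.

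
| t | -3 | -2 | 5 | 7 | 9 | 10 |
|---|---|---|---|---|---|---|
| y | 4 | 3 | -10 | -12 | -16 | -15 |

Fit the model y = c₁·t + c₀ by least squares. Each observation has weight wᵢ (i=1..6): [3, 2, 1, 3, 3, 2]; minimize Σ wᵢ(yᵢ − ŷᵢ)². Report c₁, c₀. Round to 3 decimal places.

With design matrix X, XᵀWX = [[650, 60]; [60, 14]] and XᵀWy = [-1082, -106]ᵀ.
Eliminating c₀: 14·(row 1) − 60·(row 2) gives 5500·c₁ = 14·(-1082) − 60·(-106) = -8788, so c₁ = -2197/1375.
Then c₀ = ((-106) − 60·(-2197/1375))/14 = -199/275.

c₁ = -1.598, c₀ = -0.724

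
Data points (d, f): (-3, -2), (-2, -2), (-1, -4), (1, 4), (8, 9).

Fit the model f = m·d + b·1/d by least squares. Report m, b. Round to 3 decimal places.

From the data, Σd·d = 79, Σd·1/d = 5, Σ1/d·1/d = 1369/576.
Right-hand side: Σd·f = 90, Σ1/d·f = 259/24.
Normal equations: [[79, 5]; [5, 1369/576]]·[m, b]ᵀ = [90, 259/24]ᵀ.
det = 79·(1369/576) − 5² = 93751/576.
m = (90·(1369/576) − 5·(259/24))/(93751/576) = 92130/93751; b = (79·(259/24) − 5·90)/(93751/576) = 231864/93751.

m = 0.983, b = 2.473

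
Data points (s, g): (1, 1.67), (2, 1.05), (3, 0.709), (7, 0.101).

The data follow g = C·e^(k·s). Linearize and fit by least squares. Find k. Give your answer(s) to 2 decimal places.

k = -0.47

With ln gᵢ as the transformed response and sᵢ as the regressor:
Σs = 13.0000, Σ(s)² = 63.0000, Σln g = -2.0749, Σs·ln g = -16.4697.
Equations: 63.0000·k + 13.0000·ln C = -16.4697;  13.0000·k + 4·ln C = -2.0749.
Δ = 63.0000·4 − (13.0000)² = 83.0000; k = (-16.4697·4 − 13.0000·-2.0749)/83.0000 = -0.46873, ln C = (63.0000·-2.0749 − 13.0000·-16.4697)/83.0000 = 1.00466.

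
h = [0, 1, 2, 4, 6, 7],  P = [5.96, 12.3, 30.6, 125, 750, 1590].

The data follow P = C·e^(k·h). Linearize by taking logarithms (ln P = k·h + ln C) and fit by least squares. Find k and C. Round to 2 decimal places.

Let Y = ln P. Fitting Y = k·h + ln C by least squares:
Σh = 20.0000, Σ(h)² = 106.0000, Σln P = 26.5355, Σh·ln P = 119.9857.
Equations: 106.0000·k + 20.0000·ln C = 119.9857;  20.0000·k + 6·ln C = 26.5355.
Δ = 106.0000·6 − (20.0000)² = 236.0000; k = (119.9857·6 − 20.0000·26.5355)/236.0000 = 0.80171, ln C = (106.0000·26.5355 − 20.0000·119.9857)/236.0000 = 1.75023, so C = exp(1.75023) = 5.75591.

k = 0.80, C = 5.76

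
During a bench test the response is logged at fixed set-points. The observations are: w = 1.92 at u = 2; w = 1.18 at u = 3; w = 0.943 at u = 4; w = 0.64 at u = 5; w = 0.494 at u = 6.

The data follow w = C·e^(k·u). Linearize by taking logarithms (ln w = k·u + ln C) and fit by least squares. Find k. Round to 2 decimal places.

Linearized form: ln w = k·u + ln C. From the 5 transformed points,
XᵀX = [[90.0000, 20.0000]; [20.0000, 5]], rhs = [-4.8963, -0.3924]ᵀ  (here Σu = 20.0000, Σ(u)² = 90.0000, Σln w = -0.3924, Σu·ln w = -4.8963).
Solving (det = 50.0000): k = -0.33269, ln C = 1.25229.

k = -0.33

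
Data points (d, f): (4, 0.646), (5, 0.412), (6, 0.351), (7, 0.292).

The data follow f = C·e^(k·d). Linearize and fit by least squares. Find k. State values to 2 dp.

Let Y = ln f. Fitting Y = k·d + ln C by least squares:
Σd = 22.0000, Σ(d)² = 126.0000, Σln f = -3.6017, Σd·ln f = -21.0803.
Equations: 126.0000·k + 22.0000·ln C = -21.0803;  22.0000·k + 4·ln C = -3.6017.
Slope k = (n·Σd·ln f − Σd·Σln f)/(n·Σ(d)² − (Σd)²) = (4·-21.0803 − 22.0000·-3.6017)/20.0000 = -0.25424; ln C = (Σln f − k·Σd)/n = 0.49789.

k = -0.25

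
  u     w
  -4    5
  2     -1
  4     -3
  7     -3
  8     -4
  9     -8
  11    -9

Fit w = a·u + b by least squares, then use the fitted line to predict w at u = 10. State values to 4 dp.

ŵ = -7.4237

From the data, Σu·u = 351, Σu = 37, Σ1 = 7.
For Mᵀw: Σu·w = -258, Σw = -23.
Normal equations: [[351, 37]; [37, 7]]·[a, b]ᵀ = [-258, -23]ᵀ.
Determinant 351·7 − 37² = 1088.
a = ((-258)·7 − 37·(-23))/1088 = -955/1088; b = (351·(-23) − 37·(-258))/1088 = 1473/1088.
At u = 10: ŵ = (-955/1088)·(10) + (1473/1088)·(1) = -8077/1088.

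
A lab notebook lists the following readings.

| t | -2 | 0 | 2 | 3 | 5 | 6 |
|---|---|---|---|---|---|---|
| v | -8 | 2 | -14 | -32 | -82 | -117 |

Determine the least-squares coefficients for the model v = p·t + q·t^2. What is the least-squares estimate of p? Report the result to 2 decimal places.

p = -1.67

Sums needed: Σt·t = 78, Σt·t^2 = 368, Σt^2·t^2 = 2034.
For Aᵀv: Σt·v = -1220, Σt^2·v = -6638.
So AᵀA·[p, q]ᵀ = Aᵀv: [[78, 368]; [368, 2034]]·[p, q]ᵀ = [-1220, -6638]ᵀ.
Eliminating q: 2034·(row 1) − 368·(row 2) gives 23228·p = 2034·(-1220) − 368·(-6638) = -38696, so p = -9674/5807.
Then q = ((-6638) − 368·(-9674/5807))/2034 = -17201/5807.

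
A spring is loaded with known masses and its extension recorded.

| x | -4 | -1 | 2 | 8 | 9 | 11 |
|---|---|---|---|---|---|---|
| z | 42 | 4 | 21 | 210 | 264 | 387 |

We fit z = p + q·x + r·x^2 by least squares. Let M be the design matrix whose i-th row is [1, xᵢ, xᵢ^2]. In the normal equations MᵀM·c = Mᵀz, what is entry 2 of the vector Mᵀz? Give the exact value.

Entry 2 ↔ basis x, so (Mᵀz)_{2} = Σᵢ (x)·zᵢ = (-4)·(42) + (-1)·(4) + (2)·(21) + (8)·(210) + (9)·(264) + (11)·(387) = 8183.

8183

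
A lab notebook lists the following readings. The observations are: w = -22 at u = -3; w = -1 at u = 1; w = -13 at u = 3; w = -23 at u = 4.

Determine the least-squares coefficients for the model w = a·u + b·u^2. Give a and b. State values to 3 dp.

The normal system MᵀM·[a, b]ᵀ = Mᵀw is [[35, 65]; [65, 419]]·[a, b]ᵀ = [-66, -684]ᵀ.
Δ = 35·419 − 65² = 10440.
a = ((-66)·419 − 65·(-684))/10440 = 2801/1740; b = (35·(-684) − 65·(-66))/10440 = -655/348.

a = 1.610, b = -1.882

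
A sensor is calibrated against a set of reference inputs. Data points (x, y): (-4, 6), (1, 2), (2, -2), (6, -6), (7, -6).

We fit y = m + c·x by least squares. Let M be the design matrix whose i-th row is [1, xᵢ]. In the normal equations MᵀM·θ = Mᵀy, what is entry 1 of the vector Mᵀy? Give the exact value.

Entry 1 ↔ basis 1, so (Mᵀy)_{1} = Σᵢ yᵢ = (1)·(6) + (1)·(2) + (1)·(-2) + (1)·(-6) + (1)·(-6) = -6.

-6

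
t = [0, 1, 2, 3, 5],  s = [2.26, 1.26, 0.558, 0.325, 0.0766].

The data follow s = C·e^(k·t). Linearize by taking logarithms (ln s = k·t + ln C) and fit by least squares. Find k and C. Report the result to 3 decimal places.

k = -0.679, C = 2.334

Taking logs, ln s = k·t + ln C, so regress ln s on t.
Σt = 11.0000, Σ(t)² = 39.0000, Σln s = -3.2300, Σt·ln s = -17.1533.
Equations: 39.0000·k + 11.0000·ln C = -17.1533;  11.0000·k + 5·ln C = -3.2300.
Δ = 39.0000·5 − (11.0000)² = 74.0000; k = (-17.1533·5 − 11.0000·-3.2300)/74.0000 = -0.67887, ln C = (39.0000·-3.2300 − 11.0000·-17.1533)/74.0000 = 0.84751, so C = exp(0.84751) = 2.33382.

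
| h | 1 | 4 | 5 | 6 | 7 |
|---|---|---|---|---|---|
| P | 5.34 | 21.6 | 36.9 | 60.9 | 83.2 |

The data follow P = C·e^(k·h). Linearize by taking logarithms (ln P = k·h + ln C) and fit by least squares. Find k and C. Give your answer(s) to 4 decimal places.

Taking logs, ln P = k·h + ln C, so regress ln P on h.
Σh = 23.0000, Σ(h)² = 127.0000, Σln P = 16.8866, Σh·ln P = 87.6112.
Equations: 127.0000·k + 23.0000·ln C = 87.6112;  23.0000·k + 5·ln C = 16.8866.
Slope k = (n·Σh·ln P − Σh·Σln P)/(n·Σ(h)² − (Σh)²) = (5·87.6112 − 23.0000·16.8866)/106.0000 = 0.46853; ln C = (Σln P − k·Σh)/n = 1.22210, so C = exp(1.22210) = 3.39430.

k = 0.4685, C = 3.3943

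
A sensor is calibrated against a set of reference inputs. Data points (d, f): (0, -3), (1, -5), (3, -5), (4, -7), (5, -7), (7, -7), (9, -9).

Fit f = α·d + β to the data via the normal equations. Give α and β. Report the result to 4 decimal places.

α = -0.5728, β = -3.7700

From the data, Σd·d = 181, Σd = 29, Σ1 = 7.
And Σd·f = -213, Σf = -43.
Normal equations: [[181, 29]; [29, 7]]·[α, β]ᵀ = [-213, -43]ᵀ.
det = 181·7 − 29² = 426.
α = ((-213)·7 − 29·(-43))/426 = -122/213; β = (181·(-43) − 29·(-213))/426 = -803/213.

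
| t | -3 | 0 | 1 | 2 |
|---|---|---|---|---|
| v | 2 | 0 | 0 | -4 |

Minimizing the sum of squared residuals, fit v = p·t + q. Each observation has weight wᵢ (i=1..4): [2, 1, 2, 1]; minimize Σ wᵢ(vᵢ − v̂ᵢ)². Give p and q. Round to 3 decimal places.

With design matrix X, XᵀWX = [[24, -2]; [-2, 6]] and XᵀWv = [-20, 0]ᵀ.
Determinant 24·6 − (-2)² = 140.
p = ((-20)·6 − (-2)·0)/140 = -6/7; q = (24·0 − (-2)·(-20))/140 = -2/7.

p = -0.857, q = -0.286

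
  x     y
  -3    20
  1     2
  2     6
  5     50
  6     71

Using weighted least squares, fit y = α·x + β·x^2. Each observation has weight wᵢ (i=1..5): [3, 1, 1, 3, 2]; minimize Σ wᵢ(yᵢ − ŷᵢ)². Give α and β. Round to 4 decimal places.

Setting ∂/∂α … = 0 gives: 179·α + 735·β = 1436;  735·α + 4727·β = 9428.
(Σwᵢ·x·x = 179, Σwᵢ·x·x^2 = 735, Σwᵢ·x^2·x^2 = 4727, Σwᵢ·x·y = 1436, Σwᵢ·x^2·y = 9428.)
Determinant 179·4727 − 735² = 305908.
α = (1436·4727 − 735·9428)/305908 = -1142/2467; β = (179·9428 − 735·1436)/305908 = 5098/2467.

α = -0.4629, β = 2.0665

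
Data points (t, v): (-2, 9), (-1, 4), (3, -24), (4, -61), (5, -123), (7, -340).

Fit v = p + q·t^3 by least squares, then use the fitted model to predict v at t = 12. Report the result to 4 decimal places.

v̂ = -1722.4044

XᵀX·[p, q]ᵀ = Xᵀv reads: 6·p + 550·q = -535;  550·p + 138164·q = -136623.
Determinant 6·138164 − 550² = 526484.
p = ((-535)·138164 − 550·(-136623))/526484 = 612455/263242; q = (6·(-136623) − 550·(-535))/526484 = -131372/131621.
At t = 12: v̂ = (612455/263242)·(1) + (-131372/131621)·(1728) = -453409177/263242.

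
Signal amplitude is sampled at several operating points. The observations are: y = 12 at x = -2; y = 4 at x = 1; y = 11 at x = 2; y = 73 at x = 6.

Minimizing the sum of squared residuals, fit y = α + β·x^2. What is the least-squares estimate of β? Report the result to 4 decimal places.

The normal equations are: 4·α + 45·β = 100;  45·α + 1329·β = 2724.
det = 4·1329 − 45² = 3291.
α = (100·1329 − 45·2724)/3291 = 3440/1097; β = (4·2724 − 45·100)/3291 = 2132/1097.

β = 1.9435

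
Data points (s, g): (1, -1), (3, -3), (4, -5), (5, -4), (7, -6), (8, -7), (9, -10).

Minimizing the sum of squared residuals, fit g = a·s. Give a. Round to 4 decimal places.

Sums needed: Σs·s = 245.
Right-hand side: Σs·g = -238.
XᵀX·[a]ᵀ = Xᵀg becomes [[245]]·[a]ᵀ = [-238]ᵀ.
a = (-238)/245 = -0.971429.

a = -0.9714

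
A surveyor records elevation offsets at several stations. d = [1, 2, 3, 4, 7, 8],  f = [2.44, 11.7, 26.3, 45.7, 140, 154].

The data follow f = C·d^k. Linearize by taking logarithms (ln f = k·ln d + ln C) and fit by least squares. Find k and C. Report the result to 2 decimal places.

k = 2.01, C = 2.70

Linearized form: ln f = k·ln d + ln C. From the 6 transformed points,
Sums: Σln d = 7.2034, Σ(ln d)² = 11.7199, Σln f = 20.4218, Σln d·ln f = 30.6854.
Normal system: [[11.7199, 7.2034]; [7.2034, 6]]·[k, ln C]ᵀ = [30.6854, 20.4218]ᵀ.
Solving (det = 18.4301): k = 2.00790, ln C = 0.99302, so C = exp(0.99302) = 2.69938.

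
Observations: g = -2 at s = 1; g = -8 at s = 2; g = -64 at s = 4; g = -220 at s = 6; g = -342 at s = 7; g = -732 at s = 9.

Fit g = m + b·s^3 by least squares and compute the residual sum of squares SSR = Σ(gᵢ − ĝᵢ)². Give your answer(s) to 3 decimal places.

SSR = 15.620

Entries of AᵀA: Σ1 = 6, Σs^3 = 1361, Σs^3·s^3 = 699907.
Moment sums: Σg = -1368, Σs^3·g = -702616.
So AᵀA·[m, b]ᵀ = Aᵀg: [[6, 1361]; [1361, 699907]]·[m, b]ᵀ = [-1368, -702616]ᵀ.
Eliminating b: 699907·(row 1) − 1361·(row 2) gives 2347121·m = 699907·(-1368) − 1361·(-702616) = -1212400, so m = -173200/335303.
Then b = ((-702616) − 1361·(-173200/335303))/699907 = -336264/335303.
Residuals: -161142/335303, 180888/335303, 234704/335303, -960436/335303, 838126/335303, -132140/335303; SSR = 5237432/335303.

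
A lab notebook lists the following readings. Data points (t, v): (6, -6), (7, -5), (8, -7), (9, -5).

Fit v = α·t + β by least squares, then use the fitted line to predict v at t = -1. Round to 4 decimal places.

XᵀX·[α, β]ᵀ = Xᵀv reads: 230·α + 30·β = -172;  30·α + 4·β = -23.
(Σt·t = 230, Σt = 30, Σ1 = 4, Σt·v = -172, Σv = -23.)
det = 230·4 − 30² = 20.
α = ((-172)·4 − 30·(-23))/20 = 1/10; β = (230·(-23) − 30·(-172))/20 = -13/2.
At t = -1: v̂ = (1/10)·(-1) + (-13/2)·(1) = -33/5.

v̂ = -6.6000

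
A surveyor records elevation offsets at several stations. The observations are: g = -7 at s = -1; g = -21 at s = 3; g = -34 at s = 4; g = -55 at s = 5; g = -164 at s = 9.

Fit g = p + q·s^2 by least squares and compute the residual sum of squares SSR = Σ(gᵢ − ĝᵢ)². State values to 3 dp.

Entries of MᵀM: Σ1 = 5, Σs^2 = 132, Σs^2·s^2 = 7524.
Moment sums: Σg = -281, Σs^2·g = -15399.
MᵀM·[p, q]ᵀ = Mᵀg becomes [[5, 132]; [132, 7524]]·[p, q]ᵀ = [-281, -15399]ᵀ.
Δ = 5·7524 − 132² = 20196.
p = ((-281)·7524 − 132·(-15399))/20196 = -206/51; q = (5·(-15399) − 132·(-281))/20196 = -13301/6732.
Residuals: -6631/6732, 1843/2244, 2780/1683, -10543/6732, 175/2244; SSR = 15331/2244.

SSR = 6.832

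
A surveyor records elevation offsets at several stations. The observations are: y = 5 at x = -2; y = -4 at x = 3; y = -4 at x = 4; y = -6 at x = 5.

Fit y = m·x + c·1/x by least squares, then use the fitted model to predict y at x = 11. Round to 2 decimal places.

ŷ = -9.54

The normal system MᵀM·[m, c]ᵀ = Mᵀy is [[54, 4]; [4, 1669/3600]]·[m, c]ᵀ = [-68, -181/30]ᵀ.
Δ = 54·(1669/3600) − 4² = 1807/200.
m = ((-68)·(1669/3600) − 4·(-181/30))/(1807/200) = -13306/16263; c = (54·(-181/30) − 4·(-68))/(1807/200) = -10760/1807.
At x = 11: ŷ = (-13306/16263)·(11) + (-10760/1807)·(1/11) = -1706866/178893.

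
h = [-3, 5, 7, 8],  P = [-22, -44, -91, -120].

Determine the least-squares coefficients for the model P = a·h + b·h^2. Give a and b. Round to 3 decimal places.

From the data, Σh·h = 147, Σh·h^2 = 953, Σh^2·h^2 = 7203.
Moment sums: Σh·P = -1751, Σh^2·P = -13437.
Normal equations: [[147, 953]; [953, 7203]]·[a, b]ᵀ = [-1751, -13437]ᵀ.
Eliminating b: 7203·(row 1) − 953·(row 2) gives 150632·a = 7203·(-1751) − 953·(-13437) = 193008, so a = 24126/18829.
Then b = ((-13437) − 953·(24126/18829))/7203 = -38317/18829.

a = 1.281, b = -2.035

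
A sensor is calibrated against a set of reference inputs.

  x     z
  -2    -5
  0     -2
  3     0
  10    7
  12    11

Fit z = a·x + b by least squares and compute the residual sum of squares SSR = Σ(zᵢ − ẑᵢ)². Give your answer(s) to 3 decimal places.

SSR = 2.512

The normal equations are: 257·a + 23·b = 212;  23·a + 5·b = 11.
Determinant 257·5 − 23² = 756.
a = (212·5 − 23·11)/756 = 269/252; b = (257·11 − 23·212)/756 = -683/252.
Residuals: -13/84, 179/252, -31/63, -27/28, 227/252; SSR = 211/84.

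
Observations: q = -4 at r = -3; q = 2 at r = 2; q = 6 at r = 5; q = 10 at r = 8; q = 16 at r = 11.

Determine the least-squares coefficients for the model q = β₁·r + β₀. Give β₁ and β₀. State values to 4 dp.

Sums needed: Σr·r = 223, Σr = 23, Σ1 = 5.
Moment sums: Σr·q = 302, Σq = 30.
So MᵀM·[β₁, β₀]ᵀ = Mᵀq: [[223, 23]; [23, 5]]·[β₁, β₀]ᵀ = [302, 30]ᵀ.
Eliminating β₀: 5·(row 1) − 23·(row 2) gives 586·β₁ = 5·302 − 23·30 = 820, so β₁ = 410/293.
Then β₀ = (30 − 23·(410/293))/5 = -128/293.

β₁ = 1.3993, β₀ = -0.4369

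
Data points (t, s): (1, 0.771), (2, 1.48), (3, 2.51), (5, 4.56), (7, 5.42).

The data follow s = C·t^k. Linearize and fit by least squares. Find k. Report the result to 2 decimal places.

Let Y = ln s. Fitting Y = k·ln t + ln C by least squares:
Σln t = 5.3471, Σ(ln t)² = 8.0643, Σln s = 4.2597, Σln t·ln s = 7.0136.
Normal system: [[8.0643, 5.3471]; [5.3471, 5]]·[k, ln C]ᵀ = [7.0136, 4.2597]ᵀ.
Δ = 8.0643·5 − (5.3471)² = 11.7297; k = (7.0136·5 − 5.3471·4.2597)/11.7297 = 1.04785, ln C = (8.0643·4.2597 − 5.3471·7.0136)/11.7297 = -0.26866.

k = 1.05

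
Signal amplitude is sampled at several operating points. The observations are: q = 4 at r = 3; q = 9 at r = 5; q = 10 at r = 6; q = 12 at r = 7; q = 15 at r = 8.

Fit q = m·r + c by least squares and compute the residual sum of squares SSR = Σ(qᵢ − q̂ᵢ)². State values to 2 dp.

The normal system MᵀM·[m, c]ᵀ = Mᵀq is [[183, 29]; [29, 5]]·[m, c]ᵀ = [321, 50]ᵀ.
Δ = 183·5 − 29² = 74.
m = (321·5 − 29·50)/74 = 155/74; c = (183·50 − 29·321)/74 = -159/74.
Residuals: -5/37, 25/37, -31/74, -19/37, 29/74; SSR = 79/74.

SSR = 1.07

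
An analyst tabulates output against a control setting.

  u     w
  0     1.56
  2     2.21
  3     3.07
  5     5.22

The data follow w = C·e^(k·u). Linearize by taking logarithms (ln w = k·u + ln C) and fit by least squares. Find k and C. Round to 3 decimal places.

k = 0.245, C = 1.478

Let Y = ln w. Fitting Y = k·u + ln C by least squares:
Σu = 10.0000, Σ(u)² = 38.0000, Σln w = 4.0119, Σu·ln w = 13.2135.
Equations: 38.0000·k + 10.0000·ln C = 13.2135;  10.0000·k + 4·ln C = 4.0119.
Solving (det = 52.0000): k = 0.24491, ln C = 0.39068, so C = exp(0.39068) = 1.47799.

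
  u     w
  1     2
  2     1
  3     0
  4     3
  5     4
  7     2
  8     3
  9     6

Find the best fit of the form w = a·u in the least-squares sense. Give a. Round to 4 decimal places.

a = 0.5141

With design matrix X, XᵀX = [[249]] and Xᵀw = [128]ᵀ.
Hence a = 128 / 249 ≈ 0.514056.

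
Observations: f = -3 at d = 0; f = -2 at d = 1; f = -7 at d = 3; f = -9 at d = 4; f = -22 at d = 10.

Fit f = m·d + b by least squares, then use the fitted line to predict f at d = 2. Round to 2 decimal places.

f̂ = -5.35

Entries of AᵀA: Σd·d = 126, Σd = 18, Σ1 = 5.
Right-hand side: Σd·f = -279, Σf = -43.
So AᵀA·[m, b]ᵀ = Aᵀf: [[126, 18]; [18, 5]]·[m, b]ᵀ = [-279, -43]ᵀ.
det = 126·5 − 18² = 306.
m = ((-279)·5 − 18·(-43))/306 = -69/34; b = (126·(-43) − 18·(-279))/306 = -22/17.
At d = 2: f̂ = (-69/34)·(2) + (-22/17)·(1) = -91/17.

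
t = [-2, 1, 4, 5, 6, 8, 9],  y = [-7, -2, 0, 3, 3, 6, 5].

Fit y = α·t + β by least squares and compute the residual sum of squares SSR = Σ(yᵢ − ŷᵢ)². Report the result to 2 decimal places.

Entries of XᵀX: Σt·t = 227, Σt = 31, Σ1 = 7.
Right-hand side: Σt·y = 138, Σy = 8.
Normal equations: [[227, 31]; [31, 7]]·[α, β]ᵀ = [138, 8]ᵀ.
Δ = 227·7 − 31² = 628.
α = (138·7 − 31·8)/628 = 359/314; β = (227·8 − 31·138)/628 = -1231/314.
Residuals: -249/314, 122/157, -205/314, 189/157, 19/314, 243/314, -215/157; SSR = 877/157.

SSR = 5.59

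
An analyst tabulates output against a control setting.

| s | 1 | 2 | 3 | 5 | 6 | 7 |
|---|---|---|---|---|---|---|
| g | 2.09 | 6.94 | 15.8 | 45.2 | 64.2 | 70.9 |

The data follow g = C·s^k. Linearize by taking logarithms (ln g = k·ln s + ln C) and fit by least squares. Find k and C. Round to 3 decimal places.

Linearized form: ln g = k·ln s + ln C. From the 6 transformed points,
Sums: Σln s = 7.1389, Σ(ln s)² = 11.2747, Σln g = 17.6688, Σln s·ln g = 26.2581.
Normal system: [[11.2747, 7.1389]; [7.1389, 6]]·[k, ln C]ᵀ = [26.2581, 17.6688]ᵀ.
Slope k = (n·Σln s·ln g − Σln s·Σln g)/(n·Σ(ln s)² − (Σln s)²) = (6·26.2581 − 7.1389·17.6688)/16.6845 = 1.88276; ln C = (Σln g − k·Σln s)/n = 0.70467, so C = exp(0.70467) = 2.02319.

k = 1.883, C = 2.023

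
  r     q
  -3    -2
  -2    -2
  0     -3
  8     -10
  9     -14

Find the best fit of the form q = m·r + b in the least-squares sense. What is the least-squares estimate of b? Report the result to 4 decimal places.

Sums needed: Σr·r = 158, Σr = 12, Σ1 = 5.
Right-hand side: Σr·q = -196, Σq = -31.
Normal equations: [[158, 12]; [12, 5]]·[m, b]ᵀ = [-196, -31]ᵀ.
Δ = 158·5 − 12² = 646.
m = ((-196)·5 − 12·(-31))/646 = -16/17; b = (158·(-31) − 12·(-196))/646 = -67/17.

b = -3.9412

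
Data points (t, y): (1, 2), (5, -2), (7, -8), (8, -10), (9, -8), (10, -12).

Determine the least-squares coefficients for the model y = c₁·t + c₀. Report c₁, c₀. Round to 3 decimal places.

Entries of XᵀX: Σt·t = 320, Σt = 40, Σ1 = 6.
And Σt·y = -336, Σy = -38.
XᵀX·[c₁, c₀]ᵀ = Xᵀy becomes [[320, 40]; [40, 6]]·[c₁, c₀]ᵀ = [-336, -38]ᵀ.
Δ = 320·6 − 40² = 320.
c₁ = ((-336)·6 − 40·(-38))/320 = -31/20; c₀ = (320·(-38) − 40·(-336))/320 = 4.

c₁ = -1.550, c₀ = 4.000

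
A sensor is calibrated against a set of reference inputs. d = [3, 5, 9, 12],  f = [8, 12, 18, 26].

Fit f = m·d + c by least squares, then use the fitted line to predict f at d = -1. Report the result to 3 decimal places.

f̂ = 0.092

From the data, Σd·d = 259, Σd = 29, Σ1 = 4.
Right-hand side: Σd·f = 558, Σf = 64.
AᵀA·[m, c]ᵀ = Aᵀf becomes [[259, 29]; [29, 4]]·[m, c]ᵀ = [558, 64]ᵀ.
Eliminating c: 4·(row 1) − 29·(row 2) gives 195·m = 4·558 − 29·64 = 376, so m = 376/195.
Then c = (64 − 29·(376/195))/4 = 394/195.
At d = -1: f̂ = (376/195)·(-1) + (394/195)·(1) = 6/65.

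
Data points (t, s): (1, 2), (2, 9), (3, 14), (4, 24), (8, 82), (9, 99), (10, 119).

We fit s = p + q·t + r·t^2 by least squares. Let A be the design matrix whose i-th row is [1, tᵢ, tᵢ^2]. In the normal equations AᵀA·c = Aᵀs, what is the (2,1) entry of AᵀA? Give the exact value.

Row 2 ↔ basis t, column 1 ↔ basis 1, so (AᵀA)_{2,1} = Σᵢ t = (1)·(1) + (2)·(1) + (3)·(1) + (4)·(1) + (8)·(1) + (9)·(1) + (10)·(1) = 37.

37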